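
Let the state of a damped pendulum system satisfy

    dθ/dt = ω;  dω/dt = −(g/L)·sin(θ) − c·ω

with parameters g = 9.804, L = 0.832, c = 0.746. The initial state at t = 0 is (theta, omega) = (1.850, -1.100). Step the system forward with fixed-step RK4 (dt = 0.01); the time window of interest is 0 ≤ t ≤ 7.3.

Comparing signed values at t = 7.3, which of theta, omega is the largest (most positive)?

largest component: omega

t=0.000: state=(1.850, -1.100)
step 1 (dt=0.01): k1=(-1.100, -10.507), k2=(-1.153, -10.485), k3=(-1.152, -10.486), k4=(-1.205, -10.465); state += dt/6·(k1+2k2+2k3+k4)
t=0.010: state=(1.838, -1.205)
t=0.020: state=(1.826, -1.309)
t=0.030: state=(1.812, -1.413)
continuing one RK4 step at a time; state shown every 25 steps (Δt=0.25):
t=0.250: state=(1.259, -3.559)
t=0.500: state=(0.180, -4.650)
t=0.750: state=(-0.817, -2.923)
t=1.000: state=(-1.193, -0.082)
t=1.250: state=(-0.897, 2.306)
t=1.500: state=(-0.159, 3.256)
t=1.750: state=(0.548, 2.101)
t=2.000: state=(0.810, -0.040)
t=2.250: state=(0.561, -1.797)
t=2.500: state=(0.021, -2.256)
t=2.750: state=(-0.440, -1.244)
t=3.000: state=(-0.554, 0.331)
t=3.250: state=(-0.314, 1.449)
t=3.500: state=(0.079, 1.501)
t=3.750: state=(0.356, 0.607)
t=4.000: state=(0.365, -0.503)
t=4.250: state=(0.146, -1.121)
t=4.500: state=(-0.127, -0.934)
t=4.750: state=(-0.274, -0.194)
t=5.000: state=(-0.225, 0.540)
t=5.250: state=(-0.043, 0.814)
t=5.500: state=(0.135, 0.529)
t=5.750: state=(0.197, -0.039)
t=6.000: state=(0.126, -0.486)
t=6.250: state=(-0.013, -0.552)
t=6.500: state=(-0.120, -0.259)
t=6.750: state=(-0.133, 0.148)
t=7.000: state=(-0.060, 0.392)
t=7.250: state=(0.038, 0.348)
t=7.300: state=(0.055, 0.308)
compare at T: theta=0.055, omega=0.308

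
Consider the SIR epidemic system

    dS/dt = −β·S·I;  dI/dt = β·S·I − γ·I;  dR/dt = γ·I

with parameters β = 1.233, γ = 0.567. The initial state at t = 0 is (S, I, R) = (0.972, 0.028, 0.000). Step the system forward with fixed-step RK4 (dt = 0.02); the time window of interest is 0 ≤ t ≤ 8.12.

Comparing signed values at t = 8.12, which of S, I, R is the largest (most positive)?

largest component: R

t=0.000: state=(0.972, 0.028, 0.000)
step 1 (dt=0.02): k1=(-0.034, 0.018, 0.016), k2=(-0.034, 0.018, 0.016), k3=(-0.034, 0.018, 0.016), k4=(-0.034, 0.018, 0.016); state += dt/6·(k1+2k2+2k3+k4)
t=0.020: state=(0.971, 0.028, 0.000)
t=0.040: state=(0.971, 0.029, 0.001)
t=0.060: state=(0.970, 0.029, 0.001)
continuing one RK4 step at a time; state shown every 25 steps (Δt=0.5):
t=0.500: state=(0.953, 0.038, 0.009)
t=1.000: state=(0.927, 0.051, 0.022)
t=1.500: state=(0.893, 0.068, 0.039)
t=2.000: state=(0.852, 0.087, 0.061)
t=2.500: state=(0.802, 0.110, 0.089)
t=3.000: state=(0.744, 0.133, 0.123)
t=3.500: state=(0.680, 0.156, 0.164)
t=4.000: state=(0.614, 0.175, 0.211)
t=4.500: state=(0.549, 0.188, 0.262)
t=5.000: state=(0.488, 0.195, 0.317)
t=5.500: state=(0.432, 0.195, 0.372)
t=6.000: state=(0.384, 0.189, 0.427)
t=6.500: state=(0.343, 0.178, 0.479)
t=7.000: state=(0.309, 0.164, 0.528)
t=7.500: state=(0.280, 0.148, 0.572)
t=8.000: state=(0.257, 0.131, 0.611)
t=8.120: state=(0.252, 0.127, 0.620)
compare at T: S=0.252, I=0.127, R=0.620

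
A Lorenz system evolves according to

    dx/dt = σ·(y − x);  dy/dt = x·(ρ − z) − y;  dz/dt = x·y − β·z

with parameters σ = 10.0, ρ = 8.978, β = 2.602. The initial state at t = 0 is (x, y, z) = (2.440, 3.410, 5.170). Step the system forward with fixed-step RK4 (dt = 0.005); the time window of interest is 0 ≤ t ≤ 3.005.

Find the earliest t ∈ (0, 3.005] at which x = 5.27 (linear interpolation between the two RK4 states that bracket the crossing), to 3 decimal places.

t = 0.313

t=0.000: state=(2.440, 3.410, 5.170)
step 1 (dt=0.005): k1=(9.700, 5.882, -5.132), k2=(9.605, 5.991, -4.980), k3=(9.610, 5.989, -4.981), k4=(9.519, 6.097, -4.829); state += dt/6·(k1+2k2+2k3+k4)
t=0.005: state=(2.488, 3.440, 5.145)
t=0.010: state=(2.535, 3.471, 5.122)
t=0.015: state=(2.582, 3.503, 5.100)
continuing one RK4 step at a time; state shown every 20 steps (Δt=0.1):
t=0.100: state=(3.319, 4.180, 4.959)
t=0.200: state=(4.221, 5.163, 5.390)
t=0.300: state=(5.156, 6.039, 6.504)
t=0.310: state=(5.243, 6.103, 6.649)
next step: t=0.315: state=(5.286, 6.133, 6.723) — x has crossed 5.27
linear interpolation between t=0.310 (5.24288) and t=0.315 (5.28557) → t≈0.313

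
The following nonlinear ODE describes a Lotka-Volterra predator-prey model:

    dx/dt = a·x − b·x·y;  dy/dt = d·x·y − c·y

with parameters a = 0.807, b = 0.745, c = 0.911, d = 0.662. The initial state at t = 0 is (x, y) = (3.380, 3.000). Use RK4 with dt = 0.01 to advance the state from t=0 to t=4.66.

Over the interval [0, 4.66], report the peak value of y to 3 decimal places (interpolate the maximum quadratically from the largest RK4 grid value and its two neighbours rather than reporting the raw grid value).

max y = 3.991

t=0.000: state=(3.380, 3.000)
step 1 (dt=0.01): k1=(-4.827, 3.980), k2=(-4.842, 3.958), k3=(-4.842, 3.958), k4=(-4.856, 3.935); state += dt/6·(k1+2k2+2k3+k4)
t=0.010: state=(3.332, 3.040)
t=0.020: state=(3.283, 3.079)
t=0.030: state=(3.234, 3.117)
continuing one RK4 step at a time; state shown every 20 steps (Δt=0.2):
t=0.200: state=(2.408, 3.666)
t=0.400: state=(1.594, 3.972)
t=0.600: state=(1.036, 3.929)
t=0.800: state=(0.690, 3.664)
t=1.000: state=(0.483, 3.297)
t=1.200: state=(0.357, 2.903)
t=1.400: state=(0.280, 2.522)
t=1.600: state=(0.232, 2.174)
t=1.800: state=(0.202, 1.865)
t=2.000: state=(0.184, 1.594)
t=2.200: state=(0.173, 1.360)
t=2.400: state=(0.169, 1.160)
t=2.600: state=(0.169, 0.988)
t=2.800: state=(0.173, 0.843)
t=3.000: state=(0.182, 0.719)
t=3.200: state=(0.193, 0.614)
t=3.400: state=(0.209, 0.526)
t=3.600: state=(0.228, 0.451)
t=3.800: state=(0.252, 0.388)
t=4.000: state=(0.280, 0.335)
t=4.200: state=(0.314, 0.290)
t=4.400: state=(0.355, 0.253)
t=4.600: state=(0.403, 0.222)
t=4.660: state=(0.419, 0.213)
largest grid value and its neighbours: y(0.460)=3.99071, y(0.470)=3.99096, y(0.480)=3.99042
parabola through these three points peaks at t≈0.468 with y≈3.99097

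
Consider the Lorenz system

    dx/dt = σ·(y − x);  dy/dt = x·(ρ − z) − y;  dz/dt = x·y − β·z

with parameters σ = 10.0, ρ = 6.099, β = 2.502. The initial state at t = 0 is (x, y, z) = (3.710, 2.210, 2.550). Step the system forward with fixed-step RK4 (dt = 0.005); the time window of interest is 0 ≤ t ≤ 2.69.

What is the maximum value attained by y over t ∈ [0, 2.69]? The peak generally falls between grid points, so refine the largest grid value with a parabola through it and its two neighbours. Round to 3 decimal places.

t=0.000: state=(3.710, 2.210, 2.550)
step 1 (dt=0.005): k1=(-15.000, 10.957, 1.819), k2=(-14.351, 10.780, 1.825), k3=(-14.372, 10.786, 1.827), k4=(-13.742, 10.615, 1.834); state += dt/6·(k1+2k2+2k3+k4)
t=0.005: state=(3.638, 2.264, 2.559)
t=0.010: state=(3.572, 2.316, 2.568)
t=0.015: state=(3.512, 2.367, 2.578)
continuing one RK4 step at a time; state shown every 20 steps (Δt=0.1):
t=0.100: state=(3.099, 3.077, 2.761)
t=0.200: state=(3.336, 3.745, 3.119)
t=0.300: state=(3.807, 4.303, 3.710)
t=0.400: state=(4.266, 4.659, 4.508)
t=0.500: state=(4.548, 4.700, 5.358)
t=0.600: state=(4.554, 4.418, 6.024)
t=0.700: state=(4.300, 3.949, 6.334)
t=0.800: state=(3.902, 3.483, 6.274)
t=0.900: state=(3.503, 3.139, 5.961)
t=1.000: state=(3.196, 2.951, 5.535)
t=1.100: state=(3.016, 2.901, 5.107)
t=1.200: state=(2.960, 2.960, 4.746)
t=1.300: state=(3.008, 3.101, 4.493)
t=1.400: state=(3.136, 3.296, 4.367)
t=1.500: state=(3.318, 3.516, 4.375)
t=1.600: state=(3.522, 3.724, 4.505)
t=1.700: state=(3.711, 3.881, 4.730)
t=1.800: state=(3.851, 3.956, 5.000)
t=1.900: state=(3.915, 3.937, 5.254)
t=2.000: state=(3.896, 3.839, 5.438)
t=2.100: state=(3.809, 3.698, 5.519)
t=2.200: state=(3.685, 3.554, 5.498)
t=2.300: state=(3.558, 3.438, 5.398)
t=2.400: state=(3.454, 3.368, 5.256)
t=2.500: state=(3.389, 3.347, 5.106)
t=2.600: state=(3.368, 3.369, 4.977)
t=2.690: state=(3.384, 3.418, 4.896)
largest grid value and its neighbours: y(0.455)=4.72514, y(0.460)=4.72590, y(0.465)=4.72577
parabola through these three points peaks at t≈0.462 with y≈4.72595

max y = 4.726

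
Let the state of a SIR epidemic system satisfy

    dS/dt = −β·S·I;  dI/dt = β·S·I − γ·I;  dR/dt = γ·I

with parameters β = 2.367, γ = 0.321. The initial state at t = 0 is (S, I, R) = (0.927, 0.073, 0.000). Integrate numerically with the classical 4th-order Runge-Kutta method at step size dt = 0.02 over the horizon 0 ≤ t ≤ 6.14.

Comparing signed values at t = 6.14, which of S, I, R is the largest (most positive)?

largest component: R

t=0.000: state=(0.927, 0.073, 0.000)
step 1 (dt=0.02): k1=(-0.160, 0.137, 0.023), k2=(-0.163, 0.139, 0.024), k3=(-0.163, 0.139, 0.024), k4=(-0.166, 0.141, 0.024); state += dt/6·(k1+2k2+2k3+k4)
t=0.020: state=(0.924, 0.076, 0.000)
t=0.040: state=(0.920, 0.079, 0.001)
t=0.060: state=(0.917, 0.082, 0.001)
continuing one RK4 step at a time; state shown every 10 steps (Δt=0.2):
t=0.200: state=(0.889, 0.105, 0.006)
t=0.400: state=(0.838, 0.149, 0.014)
t=0.600: state=(0.771, 0.204, 0.025)
t=0.800: state=(0.689, 0.271, 0.040)
t=1.000: state=(0.596, 0.344, 0.060)
t=1.200: state=(0.497, 0.418, 0.084)
t=1.400: state=(0.402, 0.485, 0.113)
t=1.600: state=(0.315, 0.539, 0.146)
t=1.800: state=(0.242, 0.576, 0.182)
t=2.000: state=(0.183, 0.597, 0.220)
t=2.200: state=(0.138, 0.604, 0.259)
t=2.400: state=(0.104, 0.599, 0.297)
t=2.600: state=(0.078, 0.586, 0.335)
t=2.800: state=(0.059, 0.568, 0.372)
t=3.000: state=(0.046, 0.546, 0.408)
t=3.200: state=(0.035, 0.522, 0.443)
t=3.400: state=(0.028, 0.497, 0.475)
t=3.600: state=(0.022, 0.472, 0.506)
t=3.800: state=(0.018, 0.446, 0.536)
t=4.000: state=(0.015, 0.422, 0.564)
t=4.200: state=(0.012, 0.398, 0.590)
t=4.400: state=(0.010, 0.375, 0.615)
t=4.600: state=(0.008, 0.353, 0.638)
t=4.800: state=(0.007, 0.333, 0.660)
t=5.000: state=(0.006, 0.313, 0.681)
t=5.200: state=(0.005, 0.294, 0.700)
t=5.400: state=(0.005, 0.277, 0.719)
t=5.600: state=(0.004, 0.260, 0.736)
t=5.800: state=(0.004, 0.244, 0.752)
t=6.000: state=(0.003, 0.229, 0.767)
t=6.140: state=(0.003, 0.220, 0.777)
compare at T: S=0.003, I=0.220, R=0.777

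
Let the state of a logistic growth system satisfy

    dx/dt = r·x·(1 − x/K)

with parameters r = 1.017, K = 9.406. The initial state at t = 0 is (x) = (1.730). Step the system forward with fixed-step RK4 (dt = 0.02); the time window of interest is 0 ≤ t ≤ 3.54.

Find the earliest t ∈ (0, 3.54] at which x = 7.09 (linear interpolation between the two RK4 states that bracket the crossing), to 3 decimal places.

t = 2.565

t=0.000: state=(1.730)
step 1 (dt=0.02): k1=(1.436), k2=(1.445), k3=(1.445), k4=(1.454); state += dt/6·(k1+2k2+2k3+k4)
t=0.020: state=(1.759)
t=0.040: state=(1.788)
t=0.060: state=(1.818)
continuing one RK4 step at a time; state shown every 10 steps (Δt=0.2):
t=0.200: state=(2.036)
t=0.400: state=(2.379)
t=0.600: state=(2.758)
t=0.800: state=(3.170)
t=1.000: state=(3.611)
t=1.200: state=(4.073)
t=1.400: state=(4.547)
t=1.600: state=(5.025)
t=1.800: state=(5.496)
t=2.000: state=(5.952)
t=2.200: state=(6.383)
t=2.400: state=(6.784)
t=2.560: state=(7.081)
next step: t=2.580: state=(7.116) — x has crossed 7.09
linear interpolation between t=2.560 (7.08073) and t=2.580 (7.11615) → t≈2.565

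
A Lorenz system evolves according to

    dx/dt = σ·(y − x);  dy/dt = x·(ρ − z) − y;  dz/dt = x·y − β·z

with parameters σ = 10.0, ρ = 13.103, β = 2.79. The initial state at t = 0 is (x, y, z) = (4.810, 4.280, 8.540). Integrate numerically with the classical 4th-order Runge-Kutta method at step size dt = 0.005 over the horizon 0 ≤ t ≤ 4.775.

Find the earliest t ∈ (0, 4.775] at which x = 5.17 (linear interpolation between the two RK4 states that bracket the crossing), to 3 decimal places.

t=0.000: state=(4.810, 4.280, 8.540)
step 1 (dt=0.005): k1=(-5.300, 17.668, -3.240), k2=(-4.726, 17.602, -3.062), k3=(-4.742, 17.607, -3.058), k4=(-4.183, 17.545, -2.877); state += dt/6·(k1+2k2+2k3+k4)
t=0.005: state=(4.786, 4.368, 8.525)
t=0.010: state=(4.768, 4.455, 8.511)
t=0.015: state=(4.755, 4.542, 8.500)
t=0.105: state=(5.151, 6.070, 8.691)
next step: t=0.110: state=(5.198, 6.153, 8.727) — x has crossed 5.17
linear interpolation between t=0.105 (5.15146) and t=0.110 (5.19828) → t≈0.107

t = 0.107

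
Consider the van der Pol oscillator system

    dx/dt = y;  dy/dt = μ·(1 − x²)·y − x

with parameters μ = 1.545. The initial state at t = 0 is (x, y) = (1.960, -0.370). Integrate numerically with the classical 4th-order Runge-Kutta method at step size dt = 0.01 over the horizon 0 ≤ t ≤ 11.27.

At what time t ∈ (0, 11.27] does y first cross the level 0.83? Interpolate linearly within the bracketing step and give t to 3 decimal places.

t=0.000: state=(1.960, -0.370)
step 1 (dt=0.01): k1=(-0.370, -0.336), k2=(-0.372, -0.331), k3=(-0.372, -0.331), k4=(-0.373, -0.326); state += dt/6·(k1+2k2+2k3+k4)
t=0.010: state=(1.956, -0.373)
t=0.020: state=(1.953, -0.377)
t=0.030: state=(1.949, -0.380)
continuing one RK4 step at a time; state shown every 50 steps (Δt=0.5):
t=0.500: state=(1.744, -0.486)
t=1.000: state=(1.470, -0.620)
t=1.500: state=(1.102, -0.890)
t=2.000: state=(0.510, -1.601)
t=2.500: state=(-0.680, -3.203)
t=3.000: state=(-1.915, -0.954)
t=3.500: state=(-1.973, 0.293)
t=4.000: state=(-1.776, 0.465)
t=4.500: state=(-1.513, 0.595)
t=4.990: state=(-1.171, 0.830)
next step: t=5.000: state=(-1.163, 0.837) — y has crossed 0.83
linear interpolation between t=4.990 (0.82950) and t=5.000 (0.83652) → t≈4.991

t = 4.991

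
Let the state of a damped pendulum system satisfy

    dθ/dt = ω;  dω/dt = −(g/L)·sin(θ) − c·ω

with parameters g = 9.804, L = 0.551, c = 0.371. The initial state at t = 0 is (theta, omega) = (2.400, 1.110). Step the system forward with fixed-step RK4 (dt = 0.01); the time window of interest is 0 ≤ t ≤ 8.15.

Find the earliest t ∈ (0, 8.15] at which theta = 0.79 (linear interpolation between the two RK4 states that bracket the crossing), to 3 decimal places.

t=0.000: state=(2.400, 1.110)
step 1 (dt=0.01): k1=(1.110, -12.430), k2=(1.048, -12.334), k3=(1.048, -12.339), k4=(0.987, -12.246); state += dt/6·(k1+2k2+2k3+k4)
t=0.010: state=(2.410, 0.987)
t=0.020: state=(2.420, 0.865)
t=0.030: state=(2.428, 0.745)
continuing one RK4 step at a time; state shown every 50 steps (Δt=0.5):
t=0.500: state=(1.423, -5.477)
t=0.600: state=(0.803, -6.827)
next step: t=0.610: state=(0.735, -6.925) — theta has crossed 0.79
linear interpolation between t=0.600 (0.80341) and t=0.610 (0.73464) → t≈0.602

t = 0.602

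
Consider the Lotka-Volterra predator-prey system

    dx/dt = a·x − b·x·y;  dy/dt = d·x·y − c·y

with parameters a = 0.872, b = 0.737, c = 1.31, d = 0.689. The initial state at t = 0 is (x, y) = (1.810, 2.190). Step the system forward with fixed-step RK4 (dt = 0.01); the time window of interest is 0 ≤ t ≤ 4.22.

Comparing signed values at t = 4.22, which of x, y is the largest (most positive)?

largest component: x

t=0.000: state=(1.810, 2.190)
step 1 (dt=0.01): k1=(-1.343, -0.138), k2=(-1.337, -0.148), k3=(-1.337, -0.148), k4=(-1.331, -0.158); state += dt/6·(k1+2k2+2k3+k4)
t=0.010: state=(1.797, 2.189)
t=0.020: state=(1.783, 2.187)
t=0.030: state=(1.770, 2.185)
continuing one RK4 step at a time; state shown every 20 steps (Δt=0.2):
t=0.200: state=(1.566, 2.125)
t=0.400: state=(1.375, 2.002)
t=0.600: state=(1.233, 1.843)
t=0.800: state=(1.133, 1.668)
t=1.000: state=(1.069, 1.493)
t=1.200: state=(1.033, 1.328)
t=1.400: state=(1.023, 1.177)
t=1.600: state=(1.034, 1.043)
t=1.800: state=(1.065, 0.928)
t=2.000: state=(1.114, 0.829)
t=2.200: state=(1.181, 0.747)
t=2.400: state=(1.266, 0.681)
t=2.600: state=(1.369, 0.628)
t=2.800: state=(1.490, 0.588)
t=3.000: state=(1.631, 0.561)
t=3.200: state=(1.789, 0.546)
t=3.400: state=(1.966, 0.545)
t=3.600: state=(2.158, 0.557)
t=3.800: state=(2.363, 0.585)
t=4.000: state=(2.572, 0.632)
t=4.200: state=(2.776, 0.704)
t=4.220: state=(2.796, 0.712)
compare at T: x=2.796, y=0.712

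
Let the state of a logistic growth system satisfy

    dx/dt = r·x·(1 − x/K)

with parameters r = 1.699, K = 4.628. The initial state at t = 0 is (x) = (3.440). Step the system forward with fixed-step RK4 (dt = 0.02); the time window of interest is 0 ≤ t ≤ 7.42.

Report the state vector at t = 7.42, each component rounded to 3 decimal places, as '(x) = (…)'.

t=0.000: state=(3.440)
step 1 (dt=0.02): k1=(1.500), k2=(1.488), k3=(1.488), k4=(1.475); state += dt/6·(k1+2k2+2k3+k4)
t=0.020: state=(3.470)
t=0.040: state=(3.499)
t=0.060: state=(3.528)
continuing one RK4 step at a time; state shown every 25 steps (Δt=0.5):
t=0.500: state=(4.032)
t=1.000: state=(4.353)
t=1.500: state=(4.506)
t=2.000: state=(4.575)
t=2.500: state=(4.605)
t=3.000: state=(4.618)
t=3.500: state=(4.624)
t=4.000: state=(4.626)
t=4.500: state=(4.627)
t=5.000: state=(4.628)
t=5.500: state=(4.628)
t=6.000: state=(4.628)
t=6.500: state=(4.628)
t=7.000: state=(4.628)
t=7.420: state=(4.628)

(x) = (4.628)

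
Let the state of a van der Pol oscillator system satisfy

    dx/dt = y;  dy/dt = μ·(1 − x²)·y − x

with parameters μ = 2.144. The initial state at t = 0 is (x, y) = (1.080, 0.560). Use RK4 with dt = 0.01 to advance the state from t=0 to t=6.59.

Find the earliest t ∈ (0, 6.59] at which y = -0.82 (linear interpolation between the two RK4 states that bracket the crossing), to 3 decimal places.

t=0.000: state=(1.080, 0.560)
step 1 (dt=0.01): k1=(0.560, -1.280), k2=(0.554, -1.287), k3=(0.554, -1.287), k4=(0.547, -1.295); state += dt/6·(k1+2k2+2k3+k4)
t=0.010: state=(1.086, 0.547)
t=0.020: state=(1.091, 0.534)
t=0.030: state=(1.096, 0.521)
continuing one RK4 step at a time; state shown every 25 steps (Δt=0.25):
t=0.250: state=(1.178, 0.218)
t=0.500: state=(1.192, -0.092)
t=0.750: state=(1.137, -0.342)
t=1.000: state=(1.023, -0.572)
t=1.220: state=(0.871, -0.815)
next step: t=1.230: state=(0.863, -0.828) — y has crossed -0.82
linear interpolation between t=1.220 (-0.81456) and t=1.230 (-0.82760) → t≈1.224

t = 1.224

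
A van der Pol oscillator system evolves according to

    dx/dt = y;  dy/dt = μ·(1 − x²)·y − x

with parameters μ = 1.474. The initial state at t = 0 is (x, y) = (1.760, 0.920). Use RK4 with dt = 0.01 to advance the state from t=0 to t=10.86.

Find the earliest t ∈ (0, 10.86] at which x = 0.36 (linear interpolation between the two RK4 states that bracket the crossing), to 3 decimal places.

t=0.000: state=(1.760, 0.920)
step 1 (dt=0.01): k1=(0.920, -4.605), k2=(0.897, -4.559), k3=(0.897, -4.559), k4=(0.874, -4.513); state += dt/6·(k1+2k2+2k3+k4)
t=0.010: state=(1.769, 0.874)
t=0.020: state=(1.777, 0.830)
t=0.030: state=(1.786, 0.786)
continuing one RK4 step at a time; state shown every 50 steps (Δt=0.5):
t=0.500: state=(1.841, -0.274)
t=1.000: state=(1.632, -0.524)
t=1.500: state=(1.324, -0.725)
t=2.000: state=(0.874, -1.134)
t=2.350: state=(0.376, -1.791)
next step: t=2.360: state=(0.358, -1.818) — x has crossed 0.36
linear interpolation between t=2.350 (0.37629) and t=2.360 (0.35824) → t≈2.359

t = 2.359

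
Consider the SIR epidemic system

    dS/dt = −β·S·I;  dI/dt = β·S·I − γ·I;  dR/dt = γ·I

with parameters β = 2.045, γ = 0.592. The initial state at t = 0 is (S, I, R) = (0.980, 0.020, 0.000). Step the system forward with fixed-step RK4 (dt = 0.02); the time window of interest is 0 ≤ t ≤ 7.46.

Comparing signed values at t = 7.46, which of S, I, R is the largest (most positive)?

largest component: R

t=0.000: state=(0.980, 0.020, 0.000)
step 1 (dt=0.02): k1=(-0.040, 0.028, 0.012), k2=(-0.041, 0.029, 0.012), k3=(-0.041, 0.029, 0.012), k4=(-0.041, 0.029, 0.012); state += dt/6·(k1+2k2+2k3+k4)
t=0.020: state=(0.979, 0.021, 0.000)
t=0.040: state=(0.978, 0.021, 0.000)
t=0.060: state=(0.977, 0.022, 0.001)
continuing one RK4 step at a time; state shown every 25 steps (Δt=0.5):
t=0.500: state=(0.951, 0.040, 0.009)
t=1.000: state=(0.898, 0.077, 0.025)
t=1.500: state=(0.807, 0.137, 0.056)
t=2.000: state=(0.674, 0.218, 0.109)
t=2.500: state=(0.517, 0.298, 0.185)
t=3.000: state=(0.370, 0.348, 0.282)
t=3.500: state=(0.257, 0.356, 0.387)
t=4.000: state=(0.181, 0.330, 0.489)
t=4.500: state=(0.132, 0.287, 0.581)
t=5.000: state=(0.101, 0.240, 0.659)
t=5.500: state=(0.081, 0.196, 0.723)
t=6.000: state=(0.067, 0.157, 0.776)
t=6.500: state=(0.058, 0.125, 0.817)
t=7.000: state=(0.052, 0.098, 0.850)
t=7.460: state=(0.048, 0.078, 0.874)
compare at T: S=0.048, I=0.078, R=0.874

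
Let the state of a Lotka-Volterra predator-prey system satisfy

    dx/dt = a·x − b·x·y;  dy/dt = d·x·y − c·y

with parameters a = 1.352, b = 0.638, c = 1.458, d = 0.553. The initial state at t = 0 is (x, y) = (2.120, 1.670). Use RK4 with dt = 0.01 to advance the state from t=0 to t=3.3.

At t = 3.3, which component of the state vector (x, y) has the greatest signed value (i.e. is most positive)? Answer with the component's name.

largest component: y

t=0.000: state=(2.120, 1.670)
step 1 (dt=0.01): k1=(0.607, -0.477), k2=(0.612, -0.474), k3=(0.612, -0.474), k4=(0.616, -0.470); state += dt/6·(k1+2k2+2k3+k4)
t=0.010: state=(2.126, 1.665)
t=0.020: state=(2.132, 1.661)
t=0.030: state=(2.139, 1.656)
continuing one RK4 step at a time; state shown every 20 steps (Δt=0.2):
t=0.200: state=(2.257, 1.589)
t=0.400: state=(2.424, 1.537)
t=0.600: state=(2.615, 1.517)
t=0.800: state=(2.823, 1.531)
t=1.000: state=(3.034, 1.581)
t=1.200: state=(3.232, 1.671)
t=1.400: state=(3.396, 1.802)
t=1.600: state=(3.499, 1.972)
t=1.800: state=(3.521, 2.174)
t=2.000: state=(3.448, 2.390)
t=2.200: state=(3.288, 2.593)
t=2.400: state=(3.061, 2.753)
t=2.600: state=(2.805, 2.845)
t=2.800: state=(2.552, 2.858)
t=3.000: state=(2.330, 2.796)
t=3.200: state=(2.153, 2.675)
t=3.300: state=(2.083, 2.599)
compare at T: x=2.083, y=2.599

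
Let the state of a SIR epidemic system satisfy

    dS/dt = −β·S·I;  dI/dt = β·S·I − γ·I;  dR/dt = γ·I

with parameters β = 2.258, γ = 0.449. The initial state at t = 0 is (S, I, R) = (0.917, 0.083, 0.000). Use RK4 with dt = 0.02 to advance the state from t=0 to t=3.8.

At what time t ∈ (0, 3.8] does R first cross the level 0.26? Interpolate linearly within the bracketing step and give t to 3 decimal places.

t = 1.940

t=0.000: state=(0.917, 0.083, 0.000)
step 1 (dt=0.02): k1=(-0.172, 0.135, 0.037), k2=(-0.174, 0.136, 0.038), k3=(-0.174, 0.136, 0.038), k4=(-0.177, 0.138, 0.038); state += dt/6·(k1+2k2+2k3+k4)
t=0.020: state=(0.914, 0.086, 0.001)
t=0.040: state=(0.910, 0.089, 0.002)
t=0.060: state=(0.906, 0.091, 0.002)
continuing one RK4 step at a time; state shown every 10 steps (Δt=0.2):
t=0.200: state=(0.877, 0.114, 0.009)
t=0.400: state=(0.826, 0.153, 0.021)
t=0.600: state=(0.763, 0.200, 0.036)
t=0.800: state=(0.689, 0.254, 0.057)
t=1.000: state=(0.606, 0.311, 0.082)
t=1.200: state=(0.520, 0.367, 0.113)
t=1.400: state=(0.436, 0.416, 0.148)
t=1.600: state=(0.358, 0.455, 0.187)
t=1.800: state=(0.289, 0.481, 0.229)
t=1.940: state=(0.248, 0.492, 0.260)
next step: t=1.960: state=(0.243, 0.493, 0.264) — R has crossed 0.26
linear interpolation between t=1.940 (0.25995) and t=1.960 (0.26438) → t≈1.940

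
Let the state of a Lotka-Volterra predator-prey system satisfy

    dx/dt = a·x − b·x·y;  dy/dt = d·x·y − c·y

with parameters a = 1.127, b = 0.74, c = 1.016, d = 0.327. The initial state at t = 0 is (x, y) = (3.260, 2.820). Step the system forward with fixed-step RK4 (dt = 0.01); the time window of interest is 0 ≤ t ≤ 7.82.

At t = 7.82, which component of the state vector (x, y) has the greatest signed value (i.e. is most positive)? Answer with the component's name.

t=0.000: state=(3.260, 2.820)
step 1 (dt=0.01): k1=(-3.129, 0.141), k2=(-3.116, 0.127), k3=(-3.116, 0.127), k4=(-3.102, 0.112); state += dt/6·(k1+2k2+2k3+k4)
t=0.010: state=(3.229, 2.821)
t=0.020: state=(3.198, 2.822)
t=0.030: state=(3.167, 2.823)
continuing one RK4 step at a time; state shown every 50 steps (Δt=0.5):
t=0.500: state=(2.070, 2.596)
t=1.000: state=(1.526, 2.082)
t=1.500: state=(1.365, 1.580)
t=2.000: state=(1.442, 1.193)
t=2.500: state=(1.717, 0.927)
t=3.000: state=(2.212, 0.766)
t=3.500: state=(2.971, 0.702)
t=4.000: state=(4.010, 0.744)
t=4.500: state=(5.182, 0.950)
t=5.000: state=(5.919, 1.434)
t=5.500: state=(5.323, 2.211)
t=6.000: state=(3.648, 2.783)
t=6.500: state=(2.284, 2.692)
t=7.000: state=(1.611, 2.210)
t=7.500: state=(1.379, 1.690)
t=7.820: state=(1.371, 1.409)
compare at T: x=1.371, y=1.409

largest component: y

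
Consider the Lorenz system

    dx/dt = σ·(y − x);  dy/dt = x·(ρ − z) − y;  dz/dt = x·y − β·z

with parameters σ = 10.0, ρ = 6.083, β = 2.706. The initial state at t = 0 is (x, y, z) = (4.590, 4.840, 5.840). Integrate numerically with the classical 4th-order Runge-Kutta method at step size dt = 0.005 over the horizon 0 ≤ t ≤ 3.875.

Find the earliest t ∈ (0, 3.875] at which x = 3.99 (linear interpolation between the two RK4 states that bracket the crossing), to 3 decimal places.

t = 0.257

t=0.000: state=(4.590, 4.840, 5.840)
step 1 (dt=0.005): k1=(2.500, -3.725, 6.413), k2=(2.344, -3.787, 6.357), k3=(2.347, -3.787, 6.354), k4=(2.193, -3.849, 6.296); state += dt/6·(k1+2k2+2k3+k4)
t=0.005: state=(4.602, 4.821, 5.872)
t=0.010: state=(4.612, 4.802, 5.903)
t=0.015: state=(4.621, 4.781, 5.933)
continuing one RK4 step at a time; state shown every 40 steps (Δt=0.2):
t=0.200: state=(4.242, 3.818, 6.404)
t=0.255: state=(4.000, 3.553, 6.293)
next step: t=0.260: state=(3.978, 3.531, 6.279) — x has crossed 3.99
linear interpolation between t=0.255 (3.99997) and t=0.260 (3.97765) → t≈0.257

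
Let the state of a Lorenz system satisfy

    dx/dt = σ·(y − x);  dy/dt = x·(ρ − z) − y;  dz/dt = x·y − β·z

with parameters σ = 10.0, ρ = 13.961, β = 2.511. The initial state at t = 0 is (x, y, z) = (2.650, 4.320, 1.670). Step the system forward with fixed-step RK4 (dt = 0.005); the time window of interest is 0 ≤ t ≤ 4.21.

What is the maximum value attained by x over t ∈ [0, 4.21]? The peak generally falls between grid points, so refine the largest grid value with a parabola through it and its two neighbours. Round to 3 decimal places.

max x = 11.019

t=0.000: state=(2.650, 4.320, 1.670)
step 1 (dt=0.005): k1=(16.700, 28.251, 7.255), k2=(16.989, 28.645, 7.580), k3=(16.991, 28.651, 7.583), k4=(17.283, 29.048, 7.918); state += dt/6·(k1+2k2+2k3+k4)
t=0.005: state=(2.735, 4.463, 1.708)
t=0.010: state=(2.823, 4.611, 1.749)
t=0.015: state=(2.914, 4.762, 1.794)
continuing one RK4 step at a time; state shown every 40 steps (Δt=0.2):
t=0.200: state=(8.534, 12.305, 8.924)
t=0.400: state=(8.505, 3.987, 20.975)
t=0.600: state=(1.471, -0.098, 13.491)
t=0.800: state=(0.300, 0.228, 8.168)
t=1.000: state=(0.454, 0.657, 4.967)
t=1.200: state=(1.281, 2.007, 3.181)
t=1.400: state=(4.115, 6.488, 3.703)
t=1.600: state=(10.046, 11.945, 14.633)
t=1.800: state=(5.811, 1.847, 18.506)
t=2.000: state=(1.346, 0.627, 11.580)
t=2.200: state=(1.144, 1.452, 7.179)
t=2.400: state=(2.541, 3.750, 5.073)
t=2.600: state=(6.564, 9.309, 7.939)
t=2.800: state=(9.232, 7.617, 18.493)
t=3.000: state=(3.729, 1.623, 15.097)
t=3.200: state=(1.988, 2.011, 9.762)
t=3.400: state=(3.112, 4.221, 7.095)
t=3.600: state=(6.548, 8.696, 9.435)
t=3.800: state=(8.437, 7.259, 17.192)
t=4.000: state=(4.327, 2.624, 14.793)
t=4.200: state=(2.919, 3.038, 10.297)
t=4.210: state=(2.934, 3.117, 10.130)
largest grid value and its neighbours: x(0.300)=11.01396, x(0.305)=11.01877, x(0.310)=11.00841
parabola through these three points peaks at t≈0.304 with x≈11.01903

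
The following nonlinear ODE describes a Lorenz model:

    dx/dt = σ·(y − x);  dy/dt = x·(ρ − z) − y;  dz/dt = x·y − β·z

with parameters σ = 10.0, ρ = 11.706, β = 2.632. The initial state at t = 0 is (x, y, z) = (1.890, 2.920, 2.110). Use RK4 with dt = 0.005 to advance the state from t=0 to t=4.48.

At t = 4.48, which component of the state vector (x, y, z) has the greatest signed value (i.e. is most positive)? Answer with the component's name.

largest component: z

t=0.000: state=(1.890, 2.920, 2.110)
step 1 (dt=0.005): k1=(10.300, 15.216, -0.035), k2=(10.423, 15.426, 0.114), k3=(10.425, 15.427, 0.115), k4=(10.550, 15.638, 0.266); state += dt/6·(k1+2k2+2k3+k4)
t=0.005: state=(1.942, 2.997, 2.111)
t=0.010: state=(1.996, 3.076, 2.113)
t=0.015: state=(2.050, 3.158, 2.116)
continuing one RK4 step at a time; state shown every 40 steps (Δt=0.2):
t=0.200: state=(5.311, 7.792, 4.339)
t=0.400: state=(9.261, 9.135, 14.630)
t=0.600: state=(4.623, 1.988, 14.362)
t=0.800: state=(1.872, 1.513, 9.122)
t=1.000: state=(2.176, 2.746, 6.006)
t=1.200: state=(4.204, 5.700, 5.656)
t=1.400: state=(7.490, 8.682, 10.659)
t=1.600: state=(6.575, 4.765, 14.484)
t=1.800: state=(3.530, 2.704, 11.029)
t=2.000: state=(3.201, 3.578, 8.005)
t=2.200: state=(4.756, 5.867, 7.664)
t=2.400: state=(6.833, 7.411, 11.061)
t=2.600: state=(6.096, 5.004, 13.132)
t=2.800: state=(4.194, 3.647, 10.902)
t=3.000: state=(4.060, 4.413, 8.875)
t=3.200: state=(5.301, 6.072, 9.117)
t=3.400: state=(6.380, 6.476, 11.472)
t=3.600: state=(5.578, 4.885, 12.129)
t=3.800: state=(4.518, 4.272, 10.550)
t=4.000: state=(4.659, 5.001, 9.445)
t=4.200: state=(5.570, 6.022, 10.062)
t=4.400: state=(5.967, 5.842, 11.487)
t=4.480: state=(5.773, 5.432, 11.697)
compare at T: x=5.773, y=5.432, z=11.697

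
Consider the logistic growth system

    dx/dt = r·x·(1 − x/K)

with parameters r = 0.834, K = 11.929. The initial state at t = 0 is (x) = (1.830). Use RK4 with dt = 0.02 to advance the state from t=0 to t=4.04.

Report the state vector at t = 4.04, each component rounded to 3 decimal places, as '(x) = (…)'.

t=0.000: state=(1.830)
step 1 (dt=0.02): k1=(1.292), k2=(1.300), k3=(1.300), k4=(1.307); state += dt/6·(k1+2k2+2k3+k4)
t=0.020: state=(1.856)
t=0.040: state=(1.882)
t=0.060: state=(1.909)
continuing one RK4 step at a time; state shown every 10 steps (Δt=0.2):
t=0.200: state=(2.104)
t=0.400: state=(2.408)
t=0.600: state=(2.745)
t=0.800: state=(3.113)
t=1.000: state=(3.512)
t=1.200: state=(3.939)
t=1.400: state=(4.391)
t=1.600: state=(4.863)
t=1.800: state=(5.350)
t=2.000: state=(5.845)
t=2.200: state=(6.342)
t=2.400: state=(6.834)
t=2.600: state=(7.313)
t=2.800: state=(7.776)
t=3.000: state=(8.215)
t=3.200: state=(8.628)
t=3.400: state=(9.011)
t=3.600: state=(9.363)
t=3.800: state=(9.683)
t=4.000: state=(9.971)
t=4.040: state=(10.025)

(x) = (10.025)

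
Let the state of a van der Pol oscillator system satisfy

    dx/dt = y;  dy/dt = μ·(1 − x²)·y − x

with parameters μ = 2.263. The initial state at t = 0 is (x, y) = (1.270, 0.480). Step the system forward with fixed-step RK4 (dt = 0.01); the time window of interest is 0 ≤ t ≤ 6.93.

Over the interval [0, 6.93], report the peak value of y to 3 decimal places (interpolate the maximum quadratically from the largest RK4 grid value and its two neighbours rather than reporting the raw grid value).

t=0.000: state=(1.270, 0.480)
step 1 (dt=0.01): k1=(0.480, -1.936), k2=(0.470, -1.931), k3=(0.470, -1.931), k4=(0.461, -1.926); state += dt/6·(k1+2k2+2k3+k4)
t=0.010: state=(1.275, 0.461)
t=0.020: state=(1.279, 0.441)
t=0.030: state=(1.284, 0.422)
continuing one RK4 step at a time; state shown every 25 steps (Δt=0.25):
t=0.250: state=(1.334, 0.052)
t=0.500: state=(1.308, -0.236)
t=0.750: state=(1.223, -0.438)
t=1.000: state=(1.090, -0.626)
t=1.250: state=(0.905, -0.878)
t=1.500: state=(0.636, -1.316)
t=1.750: state=(0.210, -2.204)
t=2.000: state=(-0.525, -3.719)
t=2.250: state=(-1.489, -3.265)
t=2.500: state=(-1.959, -0.705)
t=2.750: state=(-2.006, 0.110)
t=3.000: state=(-1.955, 0.264)
t=3.250: state=(-1.883, 0.307)
t=3.500: state=(-1.803, 0.333)
t=3.750: state=(-1.716, 0.362)
t=4.000: state=(-1.621, 0.397)
t=4.250: state=(-1.516, 0.443)
t=4.500: state=(-1.398, 0.507)
t=4.750: state=(-1.261, 0.600)
t=5.000: state=(-1.094, 0.749)
t=5.250: state=(-0.877, 1.009)
t=5.500: state=(-0.569, 1.519)
t=5.750: state=(-0.071, 2.594)
t=6.000: state=(0.776, 4.077)
t=6.250: state=(1.691, 2.537)
t=6.500: state=(2.004, 0.344)
t=6.750: state=(2.007, -0.179)
t=6.930: state=(1.966, -0.263)
largest grid value and its neighbours: y(6.030)=4.13465, y(6.040)=4.13991, y(6.050)=4.13746
parabola through these three points peaks at t≈6.042 with y≈4.14003

max y = 4.140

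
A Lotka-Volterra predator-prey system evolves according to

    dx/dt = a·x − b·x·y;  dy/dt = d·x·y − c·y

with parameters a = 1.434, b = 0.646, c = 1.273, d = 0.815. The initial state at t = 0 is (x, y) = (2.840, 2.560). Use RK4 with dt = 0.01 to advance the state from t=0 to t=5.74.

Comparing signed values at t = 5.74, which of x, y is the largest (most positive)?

t=0.000: state=(2.840, 2.560)
step 1 (dt=0.01): k1=(-0.624, 2.666), k2=(-0.648, 2.674), k3=(-0.648, 2.674), k4=(-0.672, 2.681); state += dt/6·(k1+2k2+2k3+k4)
t=0.010: state=(2.834, 2.587)
t=0.020: state=(2.827, 2.614)
t=0.030: state=(2.819, 2.641)
continuing one RK4 step at a time; state shown every 20 steps (Δt=0.2):
t=0.200: state=(2.624, 3.105)
t=0.400: state=(2.265, 3.591)
t=0.600: state=(1.856, 3.895)
t=0.800: state=(1.485, 3.960)
t=1.000: state=(1.195, 3.815)
t=1.200: state=(0.989, 3.530)
t=1.400: state=(0.854, 3.177)
t=1.600: state=(0.773, 2.810)
t=1.800: state=(0.733, 2.462)
t=2.000: state=(0.725, 2.148)
t=2.200: state=(0.745, 1.877)
t=2.400: state=(0.791, 1.648)
t=2.600: state=(0.862, 1.461)
t=2.800: state=(0.960, 1.314)
t=3.000: state=(1.088, 1.203)
t=3.200: state=(1.247, 1.128)
t=3.400: state=(1.440, 1.088)
t=3.600: state=(1.668, 1.086)
t=3.800: state=(1.927, 1.128)
t=4.000: state=(2.206, 1.224)
t=4.200: state=(2.485, 1.391)
t=4.400: state=(2.722, 1.650)
t=4.600: state=(2.865, 2.020)
t=4.800: state=(2.853, 2.502)
t=5.000: state=(2.656, 3.046)
t=5.200: state=(2.309, 3.544)
t=5.400: state=(1.900, 3.873)
t=5.600: state=(1.522, 3.964)
t=5.740: state=(1.303, 3.896)
compare at T: x=1.303, y=3.896

largest component: y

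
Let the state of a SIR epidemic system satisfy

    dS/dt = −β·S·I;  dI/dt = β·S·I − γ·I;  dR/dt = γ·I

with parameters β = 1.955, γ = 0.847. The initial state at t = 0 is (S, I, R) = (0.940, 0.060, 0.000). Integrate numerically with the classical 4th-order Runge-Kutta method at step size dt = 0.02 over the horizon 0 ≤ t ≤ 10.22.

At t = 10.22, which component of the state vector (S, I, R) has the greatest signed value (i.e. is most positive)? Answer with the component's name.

t=0.000: state=(0.940, 0.060, 0.000)
step 1 (dt=0.02): k1=(-0.110, 0.059, 0.051), k2=(-0.111, 0.060, 0.051), k3=(-0.111, 0.060, 0.051), k4=(-0.112, 0.060, 0.052); state += dt/6·(k1+2k2+2k3+k4)
t=0.020: state=(0.938, 0.061, 0.001)
t=0.040: state=(0.936, 0.062, 0.002)
t=0.060: state=(0.933, 0.064, 0.003)
continuing one RK4 step at a time; state shown every 25 steps (Δt=0.5):
t=0.500: state=(0.872, 0.095, 0.033)
t=1.000: state=(0.778, 0.140, 0.082)
t=1.500: state=(0.663, 0.186, 0.151)
t=2.000: state=(0.543, 0.219, 0.238)
t=2.500: state=(0.435, 0.231, 0.334)
t=3.000: state=(0.348, 0.221, 0.431)
t=3.500: state=(0.283, 0.197, 0.520)
t=4.000: state=(0.237, 0.166, 0.597)
t=4.500: state=(0.205, 0.135, 0.660)
t=5.000: state=(0.182, 0.107, 0.711)
t=5.500: state=(0.166, 0.083, 0.751)
t=6.000: state=(0.155, 0.063, 0.782)
t=6.500: state=(0.146, 0.048, 0.806)
t=7.000: state=(0.141, 0.036, 0.823)
t=7.500: state=(0.136, 0.027, 0.837)
t=8.000: state=(0.133, 0.020, 0.847)
t=8.500: state=(0.131, 0.015, 0.854)
t=9.000: state=(0.129, 0.011, 0.859)
t=9.500: state=(0.128, 0.008, 0.864)
t=10.000: state=(0.127, 0.006, 0.867)
t=10.220: state=(0.127, 0.005, 0.868)
compare at T: S=0.127, I=0.005, R=0.868

largest component: R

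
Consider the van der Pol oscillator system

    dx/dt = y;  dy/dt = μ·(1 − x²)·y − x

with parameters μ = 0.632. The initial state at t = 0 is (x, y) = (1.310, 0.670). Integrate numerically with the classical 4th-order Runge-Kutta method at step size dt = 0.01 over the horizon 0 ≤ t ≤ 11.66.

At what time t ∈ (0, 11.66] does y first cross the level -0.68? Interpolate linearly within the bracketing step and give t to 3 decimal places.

t = 0.992

t=0.000: state=(1.310, 0.670)
step 1 (dt=0.01): k1=(0.670, -1.613), k2=(0.662, -1.617), k3=(0.662, -1.617), k4=(0.654, -1.620); state += dt/6·(k1+2k2+2k3+k4)
t=0.010: state=(1.317, 0.654)
t=0.020: state=(1.323, 0.638)
t=0.030: state=(1.329, 0.621)
continuing one RK4 step at a time; state shown every 50 steps (Δt=0.5):
t=0.500: state=(1.444, -0.111)
t=0.990: state=(1.243, -0.678)
next step: t=1.000: state=(1.237, -0.688) — y has crossed -0.68
linear interpolation between t=0.990 (-0.67806) and t=1.000 (-0.68814) → t≈0.992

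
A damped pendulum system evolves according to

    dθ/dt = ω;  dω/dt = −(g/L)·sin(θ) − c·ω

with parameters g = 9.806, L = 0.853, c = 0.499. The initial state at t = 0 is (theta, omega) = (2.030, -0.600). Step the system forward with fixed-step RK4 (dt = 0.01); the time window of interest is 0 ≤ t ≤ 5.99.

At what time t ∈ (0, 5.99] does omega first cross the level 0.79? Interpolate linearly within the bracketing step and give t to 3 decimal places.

t=0.000: state=(2.030, -0.600)
step 1 (dt=0.01): k1=(-0.600, -10.006), k2=(-0.650, -9.996), k3=(-0.650, -9.997), k4=(-0.700, -9.989); state += dt/6·(k1+2k2+2k3+k4)
t=0.010: state=(2.024, -0.700)
t=0.020: state=(2.016, -0.800)
t=0.030: state=(2.008, -0.900)
continuing one RK4 step at a time; state shown every 20 steps (Δt=0.2):
t=0.200: state=(1.710, -2.604)
t=0.400: state=(0.995, -4.458)
t=0.600: state=(0.011, -5.051)
t=0.800: state=(-0.884, -3.616)
t=1.000: state=(-1.377, -1.275)
t=1.170: state=(-1.425, 0.683)
next step: t=1.180: state=(-1.417, 0.793) — omega has crossed 0.79
linear interpolation between t=1.170 (0.68284) and t=1.180 (0.79283) → t≈1.180

t = 1.180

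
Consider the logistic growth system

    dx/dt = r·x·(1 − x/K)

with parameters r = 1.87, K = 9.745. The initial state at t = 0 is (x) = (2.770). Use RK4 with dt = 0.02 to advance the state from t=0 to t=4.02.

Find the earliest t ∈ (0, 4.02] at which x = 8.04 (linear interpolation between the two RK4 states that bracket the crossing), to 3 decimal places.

t=0.000: state=(2.770)
step 1 (dt=0.02): k1=(3.708), k2=(3.737), k3=(3.737), k4=(3.767); state += dt/6·(k1+2k2+2k3+k4)
t=0.020: state=(2.845)
t=0.040: state=(2.921)
t=0.060: state=(2.998)
continuing one RK4 step at a time; state shown every 10 steps (Δt=0.2):
t=0.200: state=(3.567)
t=0.400: state=(4.446)
t=0.600: state=(5.355)
t=0.800: state=(6.230)
t=1.000: state=(7.020)
t=1.200: state=(7.691)
t=1.320: state=(8.032)
next step: t=1.340: state=(8.084) — x has crossed 8.04
linear interpolation between t=1.320 (8.03162) and t=1.340 (8.08379) → t≈1.323

t = 1.323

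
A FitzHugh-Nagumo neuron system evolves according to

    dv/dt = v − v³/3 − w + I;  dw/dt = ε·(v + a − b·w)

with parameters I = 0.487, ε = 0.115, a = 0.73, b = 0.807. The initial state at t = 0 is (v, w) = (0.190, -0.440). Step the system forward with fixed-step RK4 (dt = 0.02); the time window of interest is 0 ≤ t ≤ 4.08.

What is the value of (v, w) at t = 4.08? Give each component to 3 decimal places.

t=0.000: state=(0.190, -0.440)
step 1 (dt=0.02): k1=(1.115, 0.147), k2=(1.124, 0.148), k3=(1.124, 0.148), k4=(1.133, 0.149); state += dt/6·(k1+2k2+2k3+k4)
t=0.020: state=(0.212, -0.437)
t=0.040: state=(0.235, -0.434)
t=0.060: state=(0.259, -0.431)
continuing one RK4 step at a time; state shown every 10 steps (Δt=0.2):
t=0.200: state=(0.432, -0.408)
t=0.400: state=(0.708, -0.371)
t=0.600: state=(1.003, -0.328)
t=0.800: state=(1.289, -0.279)
t=1.000: state=(1.529, -0.225)
t=1.200: state=(1.705, -0.168)
t=1.400: state=(1.816, -0.108)
t=1.600: state=(1.877, -0.047)
t=1.800: state=(1.904, 0.014)
t=2.000: state=(1.911, 0.074)
t=2.200: state=(1.906, 0.132)
t=2.400: state=(1.893, 0.190)
t=2.600: state=(1.877, 0.246)
t=2.800: state=(1.859, 0.301)
t=3.000: state=(1.839, 0.354)
t=3.200: state=(1.819, 0.406)
t=3.400: state=(1.797, 0.456)
t=3.600: state=(1.776, 0.505)
t=3.800: state=(1.754, 0.553)
t=4.000: state=(1.732, 0.599)
t=4.080: state=(1.723, 0.617)

(v, w) = (1.723, 0.617)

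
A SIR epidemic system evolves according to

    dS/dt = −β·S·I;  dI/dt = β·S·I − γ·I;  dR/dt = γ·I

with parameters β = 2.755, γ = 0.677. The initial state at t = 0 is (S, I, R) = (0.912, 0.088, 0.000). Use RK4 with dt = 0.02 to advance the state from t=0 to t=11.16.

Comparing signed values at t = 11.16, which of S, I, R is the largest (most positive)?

largest component: R

t=0.000: state=(0.912, 0.088, 0.000)
step 1 (dt=0.02): k1=(-0.221, 0.162, 0.060), k2=(-0.225, 0.164, 0.061), k3=(-0.225, 0.164, 0.061), k4=(-0.228, 0.166, 0.062); state += dt/6·(k1+2k2+2k3+k4)
t=0.020: state=(0.908, 0.091, 0.001)
t=0.040: state=(0.903, 0.095, 0.002)
t=0.060: state=(0.898, 0.098, 0.004)
continuing one RK4 step at a time; state shown every 25 steps (Δt=0.5):
t=0.500: state=(0.753, 0.200, 0.047)
t=1.000: state=(0.518, 0.343, 0.139)
t=1.500: state=(0.301, 0.427, 0.272)
t=2.000: state=(0.167, 0.416, 0.417)
t=2.500: state=(0.098, 0.354, 0.548)
t=3.000: state=(0.063, 0.281, 0.655)
t=3.500: state=(0.045, 0.216, 0.739)
t=4.000: state=(0.035, 0.162, 0.803)
t=4.500: state=(0.029, 0.121, 0.851)
t=5.000: state=(0.025, 0.089, 0.886)
t=5.500: state=(0.022, 0.066, 0.912)
t=6.000: state=(0.021, 0.048, 0.931)
t=6.500: state=(0.019, 0.035, 0.945)
t=7.000: state=(0.019, 0.026, 0.955)
t=7.500: state=(0.018, 0.019, 0.963)
t=8.000: state=(0.018, 0.014, 0.968)
t=8.500: state=(0.017, 0.010, 0.972)
t=9.000: state=(0.017, 0.007, 0.975)
t=9.500: state=(0.017, 0.005, 0.978)
t=10.000: state=(0.017, 0.004, 0.979)
t=10.500: state=(0.017, 0.003, 0.980)
t=11.000: state=(0.017, 0.002, 0.981)
t=11.160: state=(0.017, 0.002, 0.981)
compare at T: S=0.017, I=0.002, R=0.981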